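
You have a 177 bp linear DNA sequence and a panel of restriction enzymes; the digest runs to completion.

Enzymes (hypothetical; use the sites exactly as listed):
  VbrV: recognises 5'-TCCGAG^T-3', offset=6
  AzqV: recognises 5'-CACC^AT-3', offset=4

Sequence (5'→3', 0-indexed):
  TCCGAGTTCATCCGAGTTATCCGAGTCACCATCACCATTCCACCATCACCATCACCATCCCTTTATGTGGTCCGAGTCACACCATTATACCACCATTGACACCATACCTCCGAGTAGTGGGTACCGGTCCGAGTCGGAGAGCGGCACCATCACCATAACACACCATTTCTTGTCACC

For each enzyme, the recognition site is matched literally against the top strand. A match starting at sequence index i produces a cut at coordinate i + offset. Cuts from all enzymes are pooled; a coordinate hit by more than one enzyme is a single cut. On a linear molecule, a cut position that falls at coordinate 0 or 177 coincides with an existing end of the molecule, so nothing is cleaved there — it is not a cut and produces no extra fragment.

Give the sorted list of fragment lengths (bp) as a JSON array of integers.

[5,6,6,6,6,6,7,8,9,9,10,10,11,11,13,15,19,20]

Per-enzyme occurrences:
  VbrV TCCGAGT/6: at [0, 10, 19, 70, 108, 127] ⇒ [6, 16, 25, 76, 114, 133]
  AzqV CACCAT/4: at [26, 32, 40, 46, 52, 79, 90, 99, 144, 150, 160] ⇒ [30, 36, 44, 50, 56, 83, 94, 103, 148, 154, 164]

All cut coordinates (distinct, sorted): [6, 16, 25, 30, 36, 44, 50, 56, 76, 83, 94, 103, 114, 133, 148, 154, 164]

Fragment lengths:
  [0,6): 6 bp
  [6,16): 10 bp
  [16,25): 9 bp
  [25,30): 5 bp
  [30,36): 6 bp
  [36,44): 8 bp
  [44,50): 6 bp
  [50,56): 6 bp
  [56,76): 20 bp
  [76,83): 7 bp
  [83,94): 11 bp
  [94,103): 9 bp
  [103,114): 11 bp
  [114,133): 19 bp
  [133,148): 15 bp
  [148,154): 6 bp
  [154,164): 10 bp
  [164,177): 13 bp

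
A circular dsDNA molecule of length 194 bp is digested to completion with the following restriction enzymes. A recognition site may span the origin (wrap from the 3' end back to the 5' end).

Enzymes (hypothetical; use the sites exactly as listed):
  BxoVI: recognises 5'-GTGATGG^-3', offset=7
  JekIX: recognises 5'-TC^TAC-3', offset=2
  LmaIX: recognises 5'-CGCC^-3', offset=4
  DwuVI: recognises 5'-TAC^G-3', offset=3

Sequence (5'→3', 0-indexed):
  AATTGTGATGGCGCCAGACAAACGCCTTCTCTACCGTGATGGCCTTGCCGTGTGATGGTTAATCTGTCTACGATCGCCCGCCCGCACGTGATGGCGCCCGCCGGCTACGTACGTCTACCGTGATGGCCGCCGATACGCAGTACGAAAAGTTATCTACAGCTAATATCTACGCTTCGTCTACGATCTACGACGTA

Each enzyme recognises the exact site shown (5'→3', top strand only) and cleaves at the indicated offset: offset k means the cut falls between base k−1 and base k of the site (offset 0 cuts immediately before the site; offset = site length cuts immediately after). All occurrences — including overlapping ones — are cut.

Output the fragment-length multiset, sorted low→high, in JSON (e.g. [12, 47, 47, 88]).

Scan for sites:
  BxoVI GTGATGG/7: at [4, 35, 51, 87, 119] ⇒ [11, 42, 58, 94, 126]
  JekIX TCTAC/2: at [29, 66, 113, 152, 165, 176, 183] ⇒ [31, 68, 115, 154, 167, 178, 185]
  LmaIX CGCC/4: at [11, 22, 74, 78, 94, 98, 127] ⇒ [15, 26, 78, 82, 98, 102, 131]
  DwuVI TACG/3: at [68, 105, 109, 133, 140, 167, 178, 185] ⇒ [71, 108, 112, 136, 143, 170, 181, 188]

Pooled cuts: [11, 15, 26, 31, 42, 58, 68, 71, 78, 82, 94, 98, 102, 108, 112, 115, 126, 131, 136, 143, 154, 167, 170, 178, 181, 185, 188]

Fragments:
  11→15: 4 bp
  15→26: 11 bp
  26→31: 5 bp
  31→42: 11 bp
  42→58: 16 bp
  58→68: 10 bp
  68→71: 3 bp
  71→78: 7 bp
  78→82: 4 bp
  82→94: 12 bp
  94→98: 4 bp
  98→102: 4 bp
  102→108: 6 bp
  108→112: 4 bp
  112→115: 3 bp
  115→126: 11 bp
  126→131: 5 bp
  131→136: 5 bp
  136→143: 7 bp
  143→154: 11 bp
  154→167: 13 bp
  167→170: 3 bp
  170→178: 8 bp
  178→181: 3 bp
  181→185: 4 bp
  185→188: 3 bp
  188→11 (wrap): 194-188+11 = 17 bp

[3,3,3,3,3,4,4,4,4,4,4,5,5,5,6,7,7,8,10,11,11,11,11,12,13,16,17]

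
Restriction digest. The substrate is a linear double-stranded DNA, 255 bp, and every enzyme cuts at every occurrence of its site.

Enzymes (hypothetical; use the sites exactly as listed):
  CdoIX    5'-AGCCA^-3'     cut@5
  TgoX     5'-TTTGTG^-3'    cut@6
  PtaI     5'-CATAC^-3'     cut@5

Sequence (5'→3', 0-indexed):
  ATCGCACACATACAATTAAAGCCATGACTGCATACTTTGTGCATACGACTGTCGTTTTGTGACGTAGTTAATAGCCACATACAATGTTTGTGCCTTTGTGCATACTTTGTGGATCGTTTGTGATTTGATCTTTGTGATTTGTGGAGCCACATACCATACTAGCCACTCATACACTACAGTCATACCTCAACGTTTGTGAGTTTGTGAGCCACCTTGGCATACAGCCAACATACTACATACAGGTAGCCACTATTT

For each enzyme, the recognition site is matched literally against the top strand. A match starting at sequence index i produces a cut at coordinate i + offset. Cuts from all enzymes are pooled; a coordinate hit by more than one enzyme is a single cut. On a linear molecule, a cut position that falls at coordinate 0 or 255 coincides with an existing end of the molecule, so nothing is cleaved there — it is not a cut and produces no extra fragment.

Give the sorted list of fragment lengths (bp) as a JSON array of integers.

[5,5,5,5,5,5,5,6,6,6,6,6,6,7,7,7,8,8,9,10,11,11,11,11,13,13,13,14,15,16]

Per-enzyme occurrences:
  CdoIX (AGCCA, off=5): starts [19, 72, 144, 160, 206, 222, 244] → cuts [24, 77, 149, 165, 211, 227, 249]
  TgoX (TTTGTG, off=6): starts [35, 55, 86, 94, 105, 116, 130, 137, 192, 200] → cuts [41, 61, 92, 100, 111, 122, 136, 143, 198, 206]
  PtaI (CATAC, off=5): starts [8, 30, 41, 77, 100, 149, 154, 167, 180, 217, 228, 235] → cuts [13, 35, 46, 82, 105, 154, 159, 172, 185, 222, 233, 240]

All cut coordinates (distinct, sorted): [13, 24, 35, 41, 46, 61, 77, 82, 92, 100, 105, 111, 122, 136, 143, 149, 154, 159, 165, 172, 185, 198, 206, 211, 222, 227, 233, 240, 249]

Fragment lengths:
  [0,13): 13 bp
  [13,24): 11 bp
  [24,35): 11 bp
  [35,41): 6 bp
  [41,46): 5 bp
  [46,61): 15 bp
  [61,77): 16 bp
  [77,82): 5 bp
  [82,92): 10 bp
  [92,100): 8 bp
  [100,105): 5 bp
  [105,111): 6 bp
  [111,122): 11 bp
  [122,136): 14 bp
  [136,143): 7 bp
  [143,149): 6 bp
  [149,154): 5 bp
  [154,159): 5 bp
  [159,165): 6 bp
  [165,172): 7 bp
  [172,185): 13 bp
  [185,198): 13 bp
  [198,206): 8 bp
  [206,211): 5 bp
  [211,222): 11 bp
  [222,227): 5 bp
  [227,233): 6 bp
  [233,240): 7 bp
  [240,249): 9 bp
  [249,255): 6 bp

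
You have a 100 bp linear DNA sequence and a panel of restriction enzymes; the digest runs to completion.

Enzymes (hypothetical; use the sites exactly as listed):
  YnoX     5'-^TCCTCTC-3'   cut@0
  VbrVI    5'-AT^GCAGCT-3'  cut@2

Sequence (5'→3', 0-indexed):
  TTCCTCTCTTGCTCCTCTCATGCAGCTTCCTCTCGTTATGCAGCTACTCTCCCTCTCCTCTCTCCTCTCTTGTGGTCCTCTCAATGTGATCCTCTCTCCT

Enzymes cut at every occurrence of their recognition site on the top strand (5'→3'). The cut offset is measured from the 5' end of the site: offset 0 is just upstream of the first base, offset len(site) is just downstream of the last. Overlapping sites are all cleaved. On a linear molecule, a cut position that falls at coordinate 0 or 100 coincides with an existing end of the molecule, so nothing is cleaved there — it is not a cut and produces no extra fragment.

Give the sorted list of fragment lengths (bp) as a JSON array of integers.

Scan for sites:
  YnoX TCCTCTC/0: at [1, 12, 27, 55, 62, 75, 89] ⇒ [1, 12, 27, 55, 62, 75, 89]
  VbrVI ATGCAGCT/2: at [19, 37] ⇒ [21, 39]

Pooled cuts: [1, 12, 21, 27, 39, 55, 62, 75, 89]

Fragment lengths:
  [0,1): 1 bp
  [1,12): 11 bp
  [12,21): 9 bp
  [21,27): 6 bp
  [27,39): 12 bp
  [39,55): 16 bp
  [55,62): 7 bp
  [62,75): 13 bp
  [75,89): 14 bp
  [89,100): 11 bp

[1,6,7,9,11,11,12,13,14,16]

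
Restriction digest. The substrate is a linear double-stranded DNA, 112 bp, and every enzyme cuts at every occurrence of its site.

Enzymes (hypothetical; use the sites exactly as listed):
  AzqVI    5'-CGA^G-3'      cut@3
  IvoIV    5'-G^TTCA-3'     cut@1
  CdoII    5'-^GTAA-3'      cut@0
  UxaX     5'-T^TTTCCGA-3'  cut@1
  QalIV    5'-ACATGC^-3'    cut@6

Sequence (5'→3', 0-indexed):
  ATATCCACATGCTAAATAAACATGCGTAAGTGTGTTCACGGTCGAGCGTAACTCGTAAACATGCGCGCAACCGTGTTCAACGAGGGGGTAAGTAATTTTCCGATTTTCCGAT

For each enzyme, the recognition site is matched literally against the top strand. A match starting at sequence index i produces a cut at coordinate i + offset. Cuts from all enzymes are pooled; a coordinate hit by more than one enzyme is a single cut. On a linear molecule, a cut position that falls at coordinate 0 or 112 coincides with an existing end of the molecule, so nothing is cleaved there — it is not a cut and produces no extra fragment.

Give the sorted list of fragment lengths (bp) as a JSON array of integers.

Site scan:
  AzqVI CGAG/3: at [42, 80] ⇒ [45, 83]
  IvoIV GTTCA/1: at [33, 74] ⇒ [34, 75]
  CdoII GTAA/0: at [25, 47, 54, 87, 91] ⇒ [25, 47, 54, 87, 91]
  UxaX TTTTCCGA/1: at [95, 103] ⇒ [96, 104]
  QalIV ACATGC/6: at [6, 19, 58] ⇒ [12, 25, 64]

All cut coordinates (distinct, sorted): [12, 25, 34, 45, 47, 54, 64, 75, 83, 87, 91, 96, 104]

Fragment lengths:
  [0,12): 12 bp
  [12,25): 13 bp
  [25,34): 9 bp
  [34,45): 11 bp
  [45,47): 2 bp
  [47,54): 7 bp
  [54,64): 10 bp
  [64,75): 11 bp
  [75,83): 8 bp
  [83,87): 4 bp
  [87,91): 4 bp
  [91,96): 5 bp
  [96,104): 8 bp
  [104,112): 8 bp

[2,4,4,5,7,8,8,8,9,10,11,11,12,13]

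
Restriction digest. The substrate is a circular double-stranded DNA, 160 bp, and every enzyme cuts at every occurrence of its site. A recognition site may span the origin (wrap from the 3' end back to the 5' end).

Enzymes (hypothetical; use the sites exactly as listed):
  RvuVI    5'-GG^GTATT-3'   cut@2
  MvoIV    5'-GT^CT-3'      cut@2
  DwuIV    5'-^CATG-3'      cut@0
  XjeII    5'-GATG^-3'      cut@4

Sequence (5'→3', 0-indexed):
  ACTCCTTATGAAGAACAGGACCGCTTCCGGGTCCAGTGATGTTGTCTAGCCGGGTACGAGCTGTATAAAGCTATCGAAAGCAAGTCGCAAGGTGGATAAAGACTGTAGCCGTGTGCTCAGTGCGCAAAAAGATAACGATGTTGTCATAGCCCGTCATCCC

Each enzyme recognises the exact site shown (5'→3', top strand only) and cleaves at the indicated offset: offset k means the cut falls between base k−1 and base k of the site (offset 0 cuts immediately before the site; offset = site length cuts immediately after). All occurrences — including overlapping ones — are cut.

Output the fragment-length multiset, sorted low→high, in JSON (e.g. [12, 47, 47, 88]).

Scan for sites:
  RvuVI (GGGTATT, off=2): no sites
  MvoIV (GTCT, off=2): starts [43] → cuts [45]
  DwuIV (CATG, off=0): no sites
  XjeII (GATG, off=4): starts [37, 136] → cuts [41, 140]

All cut coordinates (distinct, sorted): [41, 45, 140]

Fragment lengths:
  41→45: 4 bp
  45→140: 95 bp
  140→41 (wrap): 160-140+41 = 61 bp

[4,61,95]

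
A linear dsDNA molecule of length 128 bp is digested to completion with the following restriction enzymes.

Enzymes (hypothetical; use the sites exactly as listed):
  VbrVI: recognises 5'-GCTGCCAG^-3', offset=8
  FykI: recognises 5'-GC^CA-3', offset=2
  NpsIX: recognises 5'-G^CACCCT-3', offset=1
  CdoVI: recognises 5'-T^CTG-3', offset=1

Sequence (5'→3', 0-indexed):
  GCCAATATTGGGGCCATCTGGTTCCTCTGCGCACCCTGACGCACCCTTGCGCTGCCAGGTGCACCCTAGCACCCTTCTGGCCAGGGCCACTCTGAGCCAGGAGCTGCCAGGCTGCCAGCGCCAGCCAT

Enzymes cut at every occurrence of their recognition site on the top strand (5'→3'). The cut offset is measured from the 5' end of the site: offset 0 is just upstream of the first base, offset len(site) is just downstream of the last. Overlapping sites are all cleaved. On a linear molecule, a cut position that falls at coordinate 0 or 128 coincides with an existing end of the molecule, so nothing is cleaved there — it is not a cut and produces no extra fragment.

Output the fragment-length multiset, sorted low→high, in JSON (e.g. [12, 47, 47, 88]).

[2,3,3,3,3,3,3,3,4,4,5,5,5,6,6,7,8,9,10,10,12,14]

Site scan:
  VbrVI GCTGCCAG/8: at [50, 102, 110] ⇒ [58, 110, 118]
  FykI GCCA/2: at [0, 12, 53, 79, 85, 95, 105, 113, 119, 123] ⇒ [2, 14, 55, 81, 87, 97, 107, 115, 121, 125]
  NpsIX GCACCCT/1: at [30, 40, 60, 68] ⇒ [31, 41, 61, 69]
  CdoVI TCTG/1: at [16, 25, 75, 90] ⇒ [17, 26, 76, 91]

Pooled cuts: [2, 14, 17, 26, 31, 41, 55, 58, 61, 69, 76, 81, 87, 91, 97, 107, 110, 115, 118, 121, 125]

Fragments:
  [0,2): 2 bp
  [2,14): 12 bp
  [14,17): 3 bp
  [17,26): 9 bp
  [26,31): 5 bp
  [31,41): 10 bp
  [41,55): 14 bp
  [55,58): 3 bp
  [58,61): 3 bp
  [61,69): 8 bp
  [69,76): 7 bp
  [76,81): 5 bp
  [81,87): 6 bp
  [87,91): 4 bp
  [91,97): 6 bp
  [97,107): 10 bp
  [107,110): 3 bp
  [110,115): 5 bp
  [115,118): 3 bp
  [118,121): 3 bp
  [121,125): 4 bp
  [125,128): 3 bp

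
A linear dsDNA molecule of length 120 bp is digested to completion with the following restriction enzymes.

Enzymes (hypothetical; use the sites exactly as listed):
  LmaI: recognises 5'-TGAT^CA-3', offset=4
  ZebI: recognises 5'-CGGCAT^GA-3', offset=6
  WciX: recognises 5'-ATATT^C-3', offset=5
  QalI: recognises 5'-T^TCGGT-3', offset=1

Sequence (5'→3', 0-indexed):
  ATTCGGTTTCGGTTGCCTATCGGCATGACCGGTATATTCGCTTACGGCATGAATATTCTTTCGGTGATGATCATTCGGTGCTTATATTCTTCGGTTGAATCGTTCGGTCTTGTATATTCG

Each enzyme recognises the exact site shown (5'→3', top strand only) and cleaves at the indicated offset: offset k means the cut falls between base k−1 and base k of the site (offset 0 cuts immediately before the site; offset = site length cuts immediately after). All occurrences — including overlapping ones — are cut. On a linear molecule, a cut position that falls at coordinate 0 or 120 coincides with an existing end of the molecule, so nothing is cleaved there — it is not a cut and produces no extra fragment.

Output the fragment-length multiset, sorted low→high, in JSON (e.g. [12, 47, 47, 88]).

[2,2,2,3,3,6,7,11,12,12,13,14,15,18]

Site scan:
  LmaI (TGATCA, off=4): starts [67] → cuts [71]
  ZebI (CGGCATGA, off=6): starts [20, 44] → cuts [26, 50]
  WciX (ATATTC, off=5): starts [33, 52, 83, 113] → cuts [38, 57, 88, 118]
  QalI (TTCGGT, off=1): starts [1, 7, 59, 73, 89, 102] → cuts [2, 8, 60, 74, 90, 103]

Pooled cuts: [2, 8, 26, 38, 50, 57, 60, 71, 74, 88, 90, 103, 118]

Fragment lengths:
  [0,2): 2 bp
  [2,8): 6 bp
  [8,26): 18 bp
  [26,38): 12 bp
  [38,50): 12 bp
  [50,57): 7 bp
  [57,60): 3 bp
  [60,71): 11 bp
  [71,74): 3 bp
  [74,88): 14 bp
  [88,90): 2 bp
  [90,103): 13 bp
  [103,118): 15 bp
  [118,120): 2 bp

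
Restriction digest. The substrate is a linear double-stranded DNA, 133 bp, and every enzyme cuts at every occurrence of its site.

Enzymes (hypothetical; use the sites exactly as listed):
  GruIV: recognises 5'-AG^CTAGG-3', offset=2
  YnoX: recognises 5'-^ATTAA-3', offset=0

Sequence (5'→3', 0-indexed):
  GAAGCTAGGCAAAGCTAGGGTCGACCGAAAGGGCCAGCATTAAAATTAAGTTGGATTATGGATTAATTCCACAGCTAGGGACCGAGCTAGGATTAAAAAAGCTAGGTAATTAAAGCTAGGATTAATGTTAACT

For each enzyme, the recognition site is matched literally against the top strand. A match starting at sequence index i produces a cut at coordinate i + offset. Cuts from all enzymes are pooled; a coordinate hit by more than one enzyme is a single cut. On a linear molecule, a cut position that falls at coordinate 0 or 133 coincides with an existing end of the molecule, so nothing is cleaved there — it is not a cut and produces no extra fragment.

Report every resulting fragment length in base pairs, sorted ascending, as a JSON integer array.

[4,5,5,6,7,7,10,10,12,13,13,17,24]

Per-enzyme occurrences:
  GruIV (AGCTAGG, off=2): starts [2, 12, 72, 84, 99, 113] → cuts [4, 14, 74, 86, 101, 115]
  YnoX (ATTAA, off=0): starts [38, 44, 61, 91, 108, 120] → cuts [38, 44, 61, 91, 108, 120]

All cut coordinates (distinct, sorted): [4, 14, 38, 44, 61, 74, 86, 91, 101, 108, 115, 120]

Fragments:
  [0,4): 4 bp
  [4,14): 10 bp
  [14,38): 24 bp
  [38,44): 6 bp
  [44,61): 17 bp
  [61,74): 13 bp
  [74,86): 12 bp
  [86,91): 5 bp
  [91,101): 10 bp
  [101,108): 7 bp
  [108,115): 7 bp
  [115,120): 5 bp
  [120,133): 13 bp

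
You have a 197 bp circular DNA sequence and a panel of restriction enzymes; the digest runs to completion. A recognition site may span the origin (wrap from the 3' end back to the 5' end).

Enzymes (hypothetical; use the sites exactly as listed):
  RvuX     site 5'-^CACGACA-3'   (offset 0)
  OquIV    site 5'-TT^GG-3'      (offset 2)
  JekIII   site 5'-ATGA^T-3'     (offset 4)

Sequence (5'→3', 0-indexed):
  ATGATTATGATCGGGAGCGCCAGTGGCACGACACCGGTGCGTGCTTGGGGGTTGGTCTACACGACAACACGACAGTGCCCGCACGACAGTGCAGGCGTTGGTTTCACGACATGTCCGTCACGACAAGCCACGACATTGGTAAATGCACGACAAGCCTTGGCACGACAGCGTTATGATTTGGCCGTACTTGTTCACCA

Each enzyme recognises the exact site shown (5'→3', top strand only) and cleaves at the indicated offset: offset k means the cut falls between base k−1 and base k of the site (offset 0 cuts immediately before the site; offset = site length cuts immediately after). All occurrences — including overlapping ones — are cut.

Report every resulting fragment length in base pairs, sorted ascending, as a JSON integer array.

Per-enzyme occurrences:
  RvuX CACGACA/0: at [26, 59, 67, 81, 104, 118, 128, 145, 160] ⇒ [26, 59, 67, 81, 104, 118, 128, 145, 160]
  OquIV TTGG/2: at [44, 51, 97, 135, 156, 177] ⇒ [46, 53, 99, 137, 158, 179]
  JekIII ATGAT/4: at [0, 6, 172] ⇒ [4, 10, 176]

Pooled cuts: [4, 10, 26, 46, 53, 59, 67, 81, 99, 104, 118, 128, 137, 145, 158, 160, 176, 179]

Fragments:
  4→10: 6 bp
  10→26: 16 bp
  26→46: 20 bp
  46→53: 7 bp
  53→59: 6 bp
  59→67: 8 bp
  67→81: 14 bp
  81→99: 18 bp
  99→104: 5 bp
  104→118: 14 bp
  118→128: 10 bp
  128→137: 9 bp
  137→145: 8 bp
  145→158: 13 bp
  158→160: 2 bp
  160→176: 16 bp
  176→179: 3 bp
  179→4 (wrap): 197-179+4 = 22 bp

[2,3,5,6,6,7,8,8,9,10,13,14,14,16,16,18,20,22]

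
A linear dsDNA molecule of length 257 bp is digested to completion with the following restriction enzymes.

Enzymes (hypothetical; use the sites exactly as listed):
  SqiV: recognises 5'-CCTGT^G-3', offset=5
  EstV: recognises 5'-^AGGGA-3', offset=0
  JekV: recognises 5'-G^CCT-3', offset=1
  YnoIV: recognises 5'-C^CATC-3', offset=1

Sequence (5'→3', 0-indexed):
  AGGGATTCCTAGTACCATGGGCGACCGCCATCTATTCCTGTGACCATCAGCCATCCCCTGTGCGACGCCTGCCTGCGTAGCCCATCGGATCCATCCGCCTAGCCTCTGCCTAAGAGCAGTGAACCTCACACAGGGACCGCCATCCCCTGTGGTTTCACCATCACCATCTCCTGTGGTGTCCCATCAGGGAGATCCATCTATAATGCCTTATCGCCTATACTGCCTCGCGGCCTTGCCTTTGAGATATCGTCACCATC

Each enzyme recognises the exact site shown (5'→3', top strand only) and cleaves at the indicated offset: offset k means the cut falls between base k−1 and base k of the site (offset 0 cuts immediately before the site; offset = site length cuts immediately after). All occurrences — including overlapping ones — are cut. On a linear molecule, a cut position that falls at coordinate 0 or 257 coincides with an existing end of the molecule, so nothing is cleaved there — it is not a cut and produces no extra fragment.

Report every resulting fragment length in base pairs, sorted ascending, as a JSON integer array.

Per-enzyme occurrences:
  SqiV (CCTGTG, off=5): starts [36, 56, 145, 169] → cuts [41, 61, 150, 174]
  EstV (AGGGA, off=0): starts [0, 131, 185] → cuts [131, 185] (position 0 is a terminus of the linear molecule — no cut)
  JekV (GCCT, off=1): starts [66, 70, 96, 101, 107, 204, 212, 221, 229, 234] → cuts [67, 71, 97, 102, 108, 205, 213, 222, 230, 235]
  YnoIV (CCATC, off=1): starts [27, 43, 50, 81, 90, 139, 157, 163, 180, 193, 252] → cuts [28, 44, 51, 82, 91, 140, 158, 164, 181, 194, 253]

Pooled cuts: [28, 41, 44, 51, 61, 67, 71, 82, 91, 97, 102, 108, 131, 140, 150, 158, 164, 174, 181, 185, 194, 205, 213, 222, 230, 235, 253]

Fragments:
  [0,28): 28 bp
  [28,41): 13 bp
  [41,44): 3 bp
  [44,51): 7 bp
  [51,61): 10 bp
  [61,67): 6 bp
  [67,71): 4 bp
  [71,82): 11 bp
  [82,91): 9 bp
  [91,97): 6 bp
  [97,102): 5 bp
  [102,108): 6 bp
  [108,131): 23 bp
  [131,140): 9 bp
  [140,150): 10 bp
  [150,158): 8 bp
  [158,164): 6 bp
  [164,174): 10 bp
  [174,181): 7 bp
  [181,185): 4 bp
  [185,194): 9 bp
  [194,205): 11 bp
  [205,213): 8 bp
  [213,222): 9 bp
  [222,230): 8 bp
  [230,235): 5 bp
  [235,253): 18 bp
  [253,257): 4 bp

[3,4,4,4,5,5,6,6,6,6,7,7,8,8,8,9,9,9,9,10,10,10,11,11,13,18,23,28]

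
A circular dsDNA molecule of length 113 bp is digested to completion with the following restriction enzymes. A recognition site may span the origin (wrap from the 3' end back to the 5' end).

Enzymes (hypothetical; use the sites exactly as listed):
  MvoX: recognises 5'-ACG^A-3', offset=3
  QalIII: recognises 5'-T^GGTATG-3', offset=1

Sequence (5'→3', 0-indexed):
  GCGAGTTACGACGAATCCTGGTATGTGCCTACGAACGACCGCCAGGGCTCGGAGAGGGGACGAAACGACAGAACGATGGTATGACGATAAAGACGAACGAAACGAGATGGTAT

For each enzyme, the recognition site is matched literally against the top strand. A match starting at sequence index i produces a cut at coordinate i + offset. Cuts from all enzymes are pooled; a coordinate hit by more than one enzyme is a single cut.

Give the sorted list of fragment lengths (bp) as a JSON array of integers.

Per-enzyme occurrences:
  MvoX (ACGA, off=3): starts [7, 10, 30, 34, 59, 64, 72, 83, 92, 96, 101] → cuts [10, 13, 33, 37, 62, 67, 75, 86, 95, 99, 104]
  QalIII (TGGTATG, off=1): starts [18, 76, 107] → cuts [19, 77, 108]

All cut coordinates (distinct, sorted): [10, 13, 19, 33, 37, 62, 67, 75, 77, 86, 95, 99, 104, 108]

Fragments:
  10→13: 3 bp
  13→19: 6 bp
  19→33: 14 bp
  33→37: 4 bp
  37→62: 25 bp
  62→67: 5 bp
  67→75: 8 bp
  75→77: 2 bp
  77→86: 9 bp
  86→95: 9 bp
  95→99: 4 bp
  99→104: 5 bp
  104→108: 4 bp
  108→10 (wrap): 113-108+10 = 15 bp

[2,3,4,4,4,5,5,6,8,9,9,14,15,25]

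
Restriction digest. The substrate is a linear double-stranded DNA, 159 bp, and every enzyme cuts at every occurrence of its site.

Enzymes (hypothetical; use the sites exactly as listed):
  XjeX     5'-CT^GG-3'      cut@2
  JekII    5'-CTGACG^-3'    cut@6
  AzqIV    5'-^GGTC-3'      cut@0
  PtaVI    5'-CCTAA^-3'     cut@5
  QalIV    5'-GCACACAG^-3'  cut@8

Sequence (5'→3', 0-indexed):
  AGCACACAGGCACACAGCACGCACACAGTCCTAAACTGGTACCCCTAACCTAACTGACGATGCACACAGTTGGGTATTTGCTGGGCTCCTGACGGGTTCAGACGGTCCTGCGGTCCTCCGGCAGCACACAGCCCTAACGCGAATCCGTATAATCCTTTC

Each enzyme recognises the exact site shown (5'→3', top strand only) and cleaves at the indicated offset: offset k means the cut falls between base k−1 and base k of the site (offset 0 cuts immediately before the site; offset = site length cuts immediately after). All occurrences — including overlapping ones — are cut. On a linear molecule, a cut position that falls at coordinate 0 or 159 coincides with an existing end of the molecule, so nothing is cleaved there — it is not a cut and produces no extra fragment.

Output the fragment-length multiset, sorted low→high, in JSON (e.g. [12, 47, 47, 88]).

Per-enzyme occurrences:
  XjeX CTGG/2: at [35, 80] ⇒ [37, 82]
  JekII CTGACG/6: at [53, 88] ⇒ [59, 94]
  AzqIV GGTC/0: at [103, 111] ⇒ [103, 111]
  PtaVI CCTAA/5: at [29, 43, 48, 132] ⇒ [34, 48, 53, 137]
  QalIV GCACACAG/8: at [1, 9, 20, 61, 123] ⇒ [9, 17, 28, 69, 131]

All cut coordinates (distinct, sorted): [9, 17, 28, 34, 37, 48, 53, 59, 69, 82, 94, 103, 111, 131, 137]

Fragments:
  [0,9): 9 bp
  [9,17): 8 bp
  [17,28): 11 bp
  [28,34): 6 bp
  [34,37): 3 bp
  [37,48): 11 bp
  [48,53): 5 bp
  [53,59): 6 bp
  [59,69): 10 bp
  [69,82): 13 bp
  [82,94): 12 bp
  [94,103): 9 bp
  [103,111): 8 bp
  [111,131): 20 bp
  [131,137): 6 bp
  [137,159): 22 bp

[3,5,6,6,6,8,8,9,9,10,11,11,12,13,20,22]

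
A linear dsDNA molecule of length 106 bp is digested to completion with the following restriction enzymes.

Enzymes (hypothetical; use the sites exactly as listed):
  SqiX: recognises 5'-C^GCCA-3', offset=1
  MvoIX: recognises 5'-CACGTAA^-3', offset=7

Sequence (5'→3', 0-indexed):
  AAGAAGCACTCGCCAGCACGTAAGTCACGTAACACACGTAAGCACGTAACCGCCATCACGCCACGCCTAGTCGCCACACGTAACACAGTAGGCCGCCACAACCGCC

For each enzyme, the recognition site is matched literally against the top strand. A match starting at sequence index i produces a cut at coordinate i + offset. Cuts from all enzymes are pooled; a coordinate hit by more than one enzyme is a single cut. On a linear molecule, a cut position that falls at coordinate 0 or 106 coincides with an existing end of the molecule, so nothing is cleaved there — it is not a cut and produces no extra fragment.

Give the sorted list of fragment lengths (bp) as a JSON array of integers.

Scan for sites:
  SqiX CGCCA/1: at [10, 50, 58, 71, 93] ⇒ [11, 51, 59, 72, 94]
  MvoIX CACGTAA/7: at [16, 25, 34, 42, 76] ⇒ [23, 32, 41, 49, 83]

All cut coordinates (distinct, sorted): [11, 23, 32, 41, 49, 51, 59, 72, 83, 94]

Fragment lengths:
  [0,11): 11 bp
  [11,23): 12 bp
  [23,32): 9 bp
  [32,41): 9 bp
  [41,49): 8 bp
  [49,51): 2 bp
  [51,59): 8 bp
  [59,72): 13 bp
  [72,83): 11 bp
  [83,94): 11 bp
  [94,106): 12 bp

[2,8,8,9,9,11,11,11,12,12,13]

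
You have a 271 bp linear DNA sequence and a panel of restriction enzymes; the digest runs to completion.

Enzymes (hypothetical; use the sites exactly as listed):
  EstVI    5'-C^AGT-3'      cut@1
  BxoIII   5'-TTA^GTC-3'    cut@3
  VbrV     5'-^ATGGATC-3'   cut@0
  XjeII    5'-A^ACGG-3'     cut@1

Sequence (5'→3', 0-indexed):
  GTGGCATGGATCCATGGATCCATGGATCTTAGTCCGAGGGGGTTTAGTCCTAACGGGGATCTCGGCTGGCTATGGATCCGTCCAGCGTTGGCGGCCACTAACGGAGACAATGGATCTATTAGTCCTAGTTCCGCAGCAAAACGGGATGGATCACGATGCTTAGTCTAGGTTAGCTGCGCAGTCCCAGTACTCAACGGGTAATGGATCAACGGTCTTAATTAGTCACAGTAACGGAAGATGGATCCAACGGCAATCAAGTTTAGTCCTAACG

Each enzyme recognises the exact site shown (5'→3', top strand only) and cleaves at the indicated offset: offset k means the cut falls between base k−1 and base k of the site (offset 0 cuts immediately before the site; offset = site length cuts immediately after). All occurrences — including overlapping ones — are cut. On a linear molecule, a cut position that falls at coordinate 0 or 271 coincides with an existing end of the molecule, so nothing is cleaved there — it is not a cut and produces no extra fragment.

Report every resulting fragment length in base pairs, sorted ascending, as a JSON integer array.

[4,5,5,5,6,6,7,7,8,8,8,8,9,9,9,10,12,13,15,16,17,17,19,19,29]

Site scan:
  EstVI CAGT/1: at [178, 184, 225] ⇒ [179, 185, 226]
  BxoIII TTAGTC/3: at [28, 43, 118, 159, 218, 259] ⇒ [31, 46, 121, 162, 221, 262]
  VbrV ATGGATC/0: at [5, 13, 21, 71, 109, 145, 200, 237] ⇒ [5, 13, 21, 71, 109, 145, 200, 237]
  XjeII AACGG/1: at [51, 99, 139, 192, 207, 229, 245] ⇒ [52, 100, 140, 193, 208, 230, 246]

Pooled cuts: [5, 13, 21, 31, 46, 52, 71, 100, 109, 121, 140, 145, 162, 179, 185, 193, 200, 208, 221, 226, 230, 237, 246, 262]

Fragments:
  [0,5): 5 bp
  [5,13): 8 bp
  [13,21): 8 bp
  [21,31): 10 bp
  [31,46): 15 bp
  [46,52): 6 bp
  [52,71): 19 bp
  [71,100): 29 bp
  [100,109): 9 bp
  [109,121): 12 bp
  [121,140): 19 bp
  [140,145): 5 bp
  [145,162): 17 bp
  [162,179): 17 bp
  [179,185): 6 bp
  [185,193): 8 bp
  [193,200): 7 bp
  [200,208): 8 bp
  [208,221): 13 bp
  [221,226): 5 bp
  [226,230): 4 bp
  [230,237): 7 bp
  [237,246): 9 bp
  [246,262): 16 bp
  [262,271): 9 bp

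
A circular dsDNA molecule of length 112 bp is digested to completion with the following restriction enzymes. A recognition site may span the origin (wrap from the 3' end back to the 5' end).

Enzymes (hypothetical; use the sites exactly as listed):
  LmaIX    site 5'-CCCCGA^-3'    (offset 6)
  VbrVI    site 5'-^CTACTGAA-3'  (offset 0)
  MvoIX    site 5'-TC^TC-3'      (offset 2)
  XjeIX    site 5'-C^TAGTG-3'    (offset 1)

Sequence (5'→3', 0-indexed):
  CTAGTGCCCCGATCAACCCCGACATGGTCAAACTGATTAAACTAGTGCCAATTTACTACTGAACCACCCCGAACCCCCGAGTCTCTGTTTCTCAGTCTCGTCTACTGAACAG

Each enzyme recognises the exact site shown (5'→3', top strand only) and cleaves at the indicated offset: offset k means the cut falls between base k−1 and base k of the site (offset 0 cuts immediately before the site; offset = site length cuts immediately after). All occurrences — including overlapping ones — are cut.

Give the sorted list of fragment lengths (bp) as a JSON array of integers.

[3,4,6,8,8,10,11,12,13,17,20]

Per-enzyme occurrences:
  LmaIX CCCCGA/6: at [6, 16, 66, 74] ⇒ [12, 22, 72, 80]
  VbrVI CTACTGAA/0: at [55, 101] ⇒ [55, 101]
  MvoIX TCTC/2: at [81, 89, 95] ⇒ [83, 91, 97]
  XjeIX CTAGTG/1: at [0, 41] ⇒ [1, 42]

All cut coordinates (distinct, sorted): [1, 12, 22, 42, 55, 72, 80, 83, 91, 97, 101]

Fragment lengths:
  1→12: 11 bp
  12→22: 10 bp
  22→42: 20 bp
  42→55: 13 bp
  55→72: 17 bp
  72→80: 8 bp
  80→83: 3 bp
  83→91: 8 bp
  91→97: 6 bp
  97→101: 4 bp
  101→1 (wrap): 112-101+1 = 12 bp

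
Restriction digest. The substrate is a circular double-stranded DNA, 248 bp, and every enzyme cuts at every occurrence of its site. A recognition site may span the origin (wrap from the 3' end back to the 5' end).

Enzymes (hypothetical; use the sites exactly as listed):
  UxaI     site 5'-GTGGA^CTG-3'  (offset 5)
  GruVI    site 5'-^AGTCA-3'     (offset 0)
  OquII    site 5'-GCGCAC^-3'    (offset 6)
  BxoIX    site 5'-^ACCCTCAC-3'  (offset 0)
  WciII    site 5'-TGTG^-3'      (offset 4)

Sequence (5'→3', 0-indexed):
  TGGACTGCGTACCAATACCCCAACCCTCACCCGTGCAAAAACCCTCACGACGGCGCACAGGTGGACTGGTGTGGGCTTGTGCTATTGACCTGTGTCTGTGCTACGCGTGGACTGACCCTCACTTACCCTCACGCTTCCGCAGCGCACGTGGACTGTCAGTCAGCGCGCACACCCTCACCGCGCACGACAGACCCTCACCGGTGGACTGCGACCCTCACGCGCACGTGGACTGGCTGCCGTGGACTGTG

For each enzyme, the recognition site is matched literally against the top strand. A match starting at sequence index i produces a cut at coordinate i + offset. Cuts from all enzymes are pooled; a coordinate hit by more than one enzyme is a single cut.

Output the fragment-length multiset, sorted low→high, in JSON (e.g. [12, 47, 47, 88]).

Site scan:
  UxaI (GTGGACTG, off=5): starts [60, 106, 147, 200, 224, 238, 247] → cuts [4, 65, 111, 152, 205, 229, 243]
  GruVI (AGTCA, off=0): starts [157] → cuts [157]
  OquII (GCGCAC, off=6): starts [52, 141, 164, 179, 218] → cuts [58, 147, 170, 185, 224]
  BxoIX (ACCCTCAC, off=0): starts [22, 40, 114, 124, 170, 190, 210] → cuts [22, 40, 114, 124, 170, 190, 210]
  WciII (TGTG, off=4): starts [69, 77, 90, 96, 244, 246] → cuts [0, 2, 73, 81, 94, 100]

Pooled cuts: [0, 2, 4, 22, 40, 58, 65, 73, 81, 94, 100, 111, 114, 124, 147, 152, 157, 170, 185, 190, 205, 210, 224, 229, 243]

Fragments:
  0→2: 2 bp
  2→4: 2 bp
  4→22: 18 bp
  22→40: 18 bp
  40→58: 18 bp
  58→65: 7 bp
  65→73: 8 bp
  73→81: 8 bp
  81→94: 13 bp
  94→100: 6 bp
  100→111: 11 bp
  111→114: 3 bp
  114→124: 10 bp
  124→147: 23 bp
  147→152: 5 bp
  152→157: 5 bp
  157→170: 13 bp
  170→185: 15 bp
  185→190: 5 bp
  190→205: 15 bp
  205→210: 5 bp
  210→224: 14 bp
  224→229: 5 bp
  229→243: 14 bp
  243→0 (wrap): 248-243+0 = 5 bp

[2,2,3,5,5,5,5,5,5,6,7,8,8,10,11,13,13,14,14,15,15,18,18,18,23]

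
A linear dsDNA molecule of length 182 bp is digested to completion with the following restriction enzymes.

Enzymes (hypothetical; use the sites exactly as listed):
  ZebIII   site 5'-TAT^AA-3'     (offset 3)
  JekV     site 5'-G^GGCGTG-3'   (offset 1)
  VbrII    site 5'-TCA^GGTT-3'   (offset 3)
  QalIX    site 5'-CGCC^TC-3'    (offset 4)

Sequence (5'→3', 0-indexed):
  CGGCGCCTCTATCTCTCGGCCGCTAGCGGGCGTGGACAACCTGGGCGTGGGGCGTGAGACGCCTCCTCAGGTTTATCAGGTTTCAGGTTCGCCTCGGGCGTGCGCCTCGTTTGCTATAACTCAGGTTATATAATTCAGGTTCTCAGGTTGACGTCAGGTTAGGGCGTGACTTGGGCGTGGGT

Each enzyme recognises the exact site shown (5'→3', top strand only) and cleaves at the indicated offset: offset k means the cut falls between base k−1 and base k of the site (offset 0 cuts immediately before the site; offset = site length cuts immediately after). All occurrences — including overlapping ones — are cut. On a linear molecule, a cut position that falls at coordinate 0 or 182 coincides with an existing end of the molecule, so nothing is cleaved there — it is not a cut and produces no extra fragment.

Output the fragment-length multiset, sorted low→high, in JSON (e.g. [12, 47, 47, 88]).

Site scan:
  ZebIII (TATAA, off=3): starts [114, 128] → cuts [117, 131]
  JekV (GGGCGTG, off=1): starts [27, 42, 49, 95, 161, 172] → cuts [28, 43, 50, 96, 162, 173]
  VbrII (TCAGGTT, off=3): starts [66, 75, 82, 120, 134, 142, 153] → cuts [69, 78, 85, 123, 137, 145, 156]
  QalIX (CGCCTC, off=4): starts [3, 59, 89, 102] → cuts [7, 63, 93, 106]

Pooled cuts: [7, 28, 43, 50, 63, 69, 78, 85, 93, 96, 106, 117, 123, 131, 137, 145, 156, 162, 173]

Fragments:
  [0,7): 7 bp
  [7,28): 21 bp
  [28,43): 15 bp
  [43,50): 7 bp
  [50,63): 13 bp
  [63,69): 6 bp
  [69,78): 9 bp
  [78,85): 7 bp
  [85,93): 8 bp
  [93,96): 3 bp
  [96,106): 10 bp
  [106,117): 11 bp
  [117,123): 6 bp
  [123,131): 8 bp
  [131,137): 6 bp
  [137,145): 8 bp
  [145,156): 11 bp
  [156,162): 6 bp
  [162,173): 11 bp
  [173,182): 9 bp

[3,6,6,6,6,7,7,7,8,8,8,9,9,10,11,11,11,13,15,21]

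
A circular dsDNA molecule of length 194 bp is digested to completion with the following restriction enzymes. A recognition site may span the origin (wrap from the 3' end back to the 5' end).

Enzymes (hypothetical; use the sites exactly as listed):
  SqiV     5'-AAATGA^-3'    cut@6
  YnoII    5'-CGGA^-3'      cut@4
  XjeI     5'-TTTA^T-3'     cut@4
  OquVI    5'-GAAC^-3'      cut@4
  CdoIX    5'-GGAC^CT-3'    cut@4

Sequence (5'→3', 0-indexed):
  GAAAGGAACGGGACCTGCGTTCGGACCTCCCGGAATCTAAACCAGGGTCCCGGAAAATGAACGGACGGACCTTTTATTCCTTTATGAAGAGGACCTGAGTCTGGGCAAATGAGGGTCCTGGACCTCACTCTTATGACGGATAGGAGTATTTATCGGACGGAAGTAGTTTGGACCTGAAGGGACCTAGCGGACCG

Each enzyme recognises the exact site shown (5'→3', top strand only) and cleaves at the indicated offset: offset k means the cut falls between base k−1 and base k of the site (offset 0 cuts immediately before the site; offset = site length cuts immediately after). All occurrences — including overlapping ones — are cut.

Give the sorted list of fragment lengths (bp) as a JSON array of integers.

[1,1,2,3,4,4,5,5,5,6,6,7,8,8,8,10,10,11,11,12,12,17,18,20]

Per-enzyme occurrences:
  SqiV (AAATGA, off=6): starts [54, 106] → cuts [60, 112]
  YnoII (CGGA, off=4): starts [21, 30, 50, 61, 65, 136, 153, 157, 187, 192] → cuts [2, 25, 34, 54, 65, 69, 140, 157, 161, 191]
  XjeI (TTTAT, off=4): starts [72, 80, 148] → cuts [76, 84, 152]
  OquVI (GAAC, off=4): starts [5, 58] → cuts [9, 62]
  CdoIX (GGACCT, off=4): starts [10, 22, 66, 90, 119, 169, 179] → cuts [14, 26, 70, 94, 123, 173, 183]

Pooled cuts: [2, 9, 14, 25, 26, 34, 54, 60, 62, 65, 69, 70, 76, 84, 94, 112, 123, 140, 152, 157, 161, 173, 183, 191]

Fragment lengths:
  2→9: 7 bp
  9→14: 5 bp
  14→25: 11 bp
  25→26: 1 bp
  26→34: 8 bp
  34→54: 20 bp
  54→60: 6 bp
  60→62: 2 bp
  62→65: 3 bp
  65→69: 4 bp
  69→70: 1 bp
  70→76: 6 bp
  76→84: 8 bp
  84→94: 10 bp
  94→112: 18 bp
  112→123: 11 bp
  123→140: 17 bp
  140→152: 12 bp
  152→157: 5 bp
  157→161: 4 bp
  161→173: 12 bp
  173→183: 10 bp
  183→191: 8 bp
  191→2 (wrap): 194-191+2 = 5 bp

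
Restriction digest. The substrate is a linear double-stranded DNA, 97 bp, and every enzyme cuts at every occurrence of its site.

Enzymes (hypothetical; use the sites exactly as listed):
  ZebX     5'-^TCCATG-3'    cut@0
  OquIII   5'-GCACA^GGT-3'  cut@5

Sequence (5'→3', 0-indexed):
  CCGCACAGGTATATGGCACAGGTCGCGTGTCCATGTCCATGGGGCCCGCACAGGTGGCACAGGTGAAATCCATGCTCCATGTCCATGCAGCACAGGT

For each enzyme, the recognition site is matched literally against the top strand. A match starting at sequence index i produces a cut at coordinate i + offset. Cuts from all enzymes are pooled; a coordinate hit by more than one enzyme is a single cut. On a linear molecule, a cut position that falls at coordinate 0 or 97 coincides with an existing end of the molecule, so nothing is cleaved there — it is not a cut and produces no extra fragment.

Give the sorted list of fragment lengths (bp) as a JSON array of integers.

[3,6,6,7,7,7,9,9,13,13,17]

Scan for sites:
  ZebX TCCATG/0: at [29, 35, 68, 75, 81] ⇒ [29, 35, 68, 75, 81]
  OquIII GCACAGGT/5: at [2, 15, 47, 56, 89] ⇒ [7, 20, 52, 61, 94]

Pooled cuts: [7, 20, 29, 35, 52, 61, 68, 75, 81, 94]

Fragment lengths:
  [0,7): 7 bp
  [7,20): 13 bp
  [20,29): 9 bp
  [29,35): 6 bp
  [35,52): 17 bp
  [52,61): 9 bp
  [61,68): 7 bp
  [68,75): 7 bp
  [75,81): 6 bp
  [81,94): 13 bp
  [94,97): 3 bp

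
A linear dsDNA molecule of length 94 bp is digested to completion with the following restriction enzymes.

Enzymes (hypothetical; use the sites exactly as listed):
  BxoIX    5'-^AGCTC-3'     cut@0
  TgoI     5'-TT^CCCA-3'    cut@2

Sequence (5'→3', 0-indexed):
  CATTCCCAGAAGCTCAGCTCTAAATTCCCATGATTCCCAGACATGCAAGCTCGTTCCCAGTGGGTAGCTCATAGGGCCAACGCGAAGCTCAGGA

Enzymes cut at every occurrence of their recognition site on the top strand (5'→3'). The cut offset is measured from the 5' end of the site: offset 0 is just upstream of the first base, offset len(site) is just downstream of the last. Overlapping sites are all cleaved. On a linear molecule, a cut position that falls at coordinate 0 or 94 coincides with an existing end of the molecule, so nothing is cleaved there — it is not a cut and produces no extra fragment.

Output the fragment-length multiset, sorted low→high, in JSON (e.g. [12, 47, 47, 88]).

[4,5,6,8,9,9,10,11,12,20]

Per-enzyme occurrences:
  BxoIX AGCTC/0: at [10, 15, 47, 65, 85] ⇒ [10, 15, 47, 65, 85]
  TgoI TTCCCA/2: at [2, 24, 33, 53] ⇒ [4, 26, 35, 55]

Pooled cuts: [4, 10, 15, 26, 35, 47, 55, 65, 85]

Fragments:
  [0,4): 4 bp
  [4,10): 6 bp
  [10,15): 5 bp
  [15,26): 11 bp
  [26,35): 9 bp
  [35,47): 12 bp
  [47,55): 8 bp
  [55,65): 10 bp
  [65,85): 20 bp
  [85,94): 9 bp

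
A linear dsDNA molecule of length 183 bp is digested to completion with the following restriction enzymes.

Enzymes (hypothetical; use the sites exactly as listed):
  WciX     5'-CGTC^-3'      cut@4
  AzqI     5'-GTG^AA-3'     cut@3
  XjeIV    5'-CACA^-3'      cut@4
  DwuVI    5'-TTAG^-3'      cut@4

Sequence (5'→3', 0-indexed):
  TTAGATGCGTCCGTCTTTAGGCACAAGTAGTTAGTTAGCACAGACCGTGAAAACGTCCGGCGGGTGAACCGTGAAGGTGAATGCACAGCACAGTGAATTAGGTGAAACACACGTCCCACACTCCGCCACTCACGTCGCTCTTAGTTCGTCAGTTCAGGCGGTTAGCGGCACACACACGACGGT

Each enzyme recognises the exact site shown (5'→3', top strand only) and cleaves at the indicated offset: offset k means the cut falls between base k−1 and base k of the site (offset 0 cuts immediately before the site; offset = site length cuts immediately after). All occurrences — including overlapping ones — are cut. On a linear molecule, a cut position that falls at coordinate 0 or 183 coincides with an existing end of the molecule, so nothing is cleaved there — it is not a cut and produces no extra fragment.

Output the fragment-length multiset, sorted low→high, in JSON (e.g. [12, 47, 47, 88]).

Per-enzyme occurrences:
  WciX (CGTC, off=4): starts [7, 11, 53, 111, 132, 146] → cuts [11, 15, 57, 115, 136, 150]
  AzqI (GTGAA, off=3): starts [46, 63, 70, 76, 92, 101] → cuts [49, 66, 73, 79, 95, 104]
  XjeIV (CACA, off=4): starts [21, 38, 83, 88, 107, 116, 168, 170, 172] → cuts [25, 42, 87, 92, 111, 120, 172, 174, 176]
  DwuVI (TTAG, off=4): starts [0, 16, 30, 34, 97, 140, 161] → cuts [4, 20, 34, 38, 101, 144, 165]

Pooled cuts: [4, 11, 15, 20, 25, 34, 38, 42, 49, 57, 66, 73, 79, 87, 92, 95, 101, 104, 111, 115, 120, 136, 144, 150, 165, 172, 174, 176]

Fragment lengths:
  [0,4): 4 bp
  [4,11): 7 bp
  [11,15): 4 bp
  [15,20): 5 bp
  [20,25): 5 bp
  [25,34): 9 bp
  [34,38): 4 bp
  [38,42): 4 bp
  [42,49): 7 bp
  [49,57): 8 bp
  [57,66): 9 bp
  [66,73): 7 bp
  [73,79): 6 bp
  [79,87): 8 bp
  [87,92): 5 bp
  [92,95): 3 bp
  [95,101): 6 bp
  [101,104): 3 bp
  [104,111): 7 bp
  [111,115): 4 bp
  [115,120): 5 bp
  [120,136): 16 bp
  [136,144): 8 bp
  [144,150): 6 bp
  [150,165): 15 bp
  [165,172): 7 bp
  [172,174): 2 bp
  [174,176): 2 bp
  [176,183): 7 bp

[2,2,3,3,4,4,4,4,4,5,5,5,5,6,6,6,7,7,7,7,7,7,8,8,8,9,9,15,16]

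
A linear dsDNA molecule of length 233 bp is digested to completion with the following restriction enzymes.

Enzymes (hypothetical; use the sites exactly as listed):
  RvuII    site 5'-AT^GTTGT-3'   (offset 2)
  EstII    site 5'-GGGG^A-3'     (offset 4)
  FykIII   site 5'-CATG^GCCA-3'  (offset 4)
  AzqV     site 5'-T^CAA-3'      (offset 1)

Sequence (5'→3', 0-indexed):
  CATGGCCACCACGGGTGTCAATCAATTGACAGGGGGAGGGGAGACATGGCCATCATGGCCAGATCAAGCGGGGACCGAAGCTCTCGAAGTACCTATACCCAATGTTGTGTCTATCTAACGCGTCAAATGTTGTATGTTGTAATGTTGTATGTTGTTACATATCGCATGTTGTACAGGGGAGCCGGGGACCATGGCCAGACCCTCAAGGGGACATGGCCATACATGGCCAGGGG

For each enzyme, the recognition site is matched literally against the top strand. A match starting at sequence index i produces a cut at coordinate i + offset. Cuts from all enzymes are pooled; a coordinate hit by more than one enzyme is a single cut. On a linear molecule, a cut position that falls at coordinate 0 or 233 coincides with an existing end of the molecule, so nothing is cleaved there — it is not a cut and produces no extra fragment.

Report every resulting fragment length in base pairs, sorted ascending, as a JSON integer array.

[4,4,5,5,5,6,7,7,7,7,7,8,8,8,9,9,10,10,12,14,14,17,20,30]

Per-enzyme occurrences:
  RvuII (ATGTTGT, off=2): starts [101, 126, 133, 141, 148, 165] → cuts [103, 128, 135, 143, 150, 167]
  EstII (GGGGA, off=4): starts [32, 37, 69, 175, 183, 206] → cuts [36, 41, 73, 179, 187, 210]
  FykIII (CATGGCCA, off=4): starts [0, 44, 53, 189, 211, 221] → cuts [4, 48, 57, 193, 215, 225]
  AzqV (TCAA, off=1): starts [17, 21, 63, 122, 202] → cuts [18, 22, 64, 123, 203]

Pooled cuts: [4, 18, 22, 36, 41, 48, 57, 64, 73, 103, 123, 128, 135, 143, 150, 167, 179, 187, 193, 203, 210, 215, 225]

Fragments:
  [0,4): 4 bp
  [4,18): 14 bp
  [18,22): 4 bp
  [22,36): 14 bp
  [36,41): 5 bp
  [41,48): 7 bp
  [48,57): 9 bp
  [57,64): 7 bp
  [64,73): 9 bp
  [73,103): 30 bp
  [103,123): 20 bp
  [123,128): 5 bp
  [128,135): 7 bp
  [135,143): 8 bp
  [143,150): 7 bp
  [150,167): 17 bp
  [167,179): 12 bp
  [179,187): 8 bp
  [187,193): 6 bp
  [193,203): 10 bp
  [203,210): 7 bp
  [210,215): 5 bp
  [215,225): 10 bp
  [225,233): 8 bp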